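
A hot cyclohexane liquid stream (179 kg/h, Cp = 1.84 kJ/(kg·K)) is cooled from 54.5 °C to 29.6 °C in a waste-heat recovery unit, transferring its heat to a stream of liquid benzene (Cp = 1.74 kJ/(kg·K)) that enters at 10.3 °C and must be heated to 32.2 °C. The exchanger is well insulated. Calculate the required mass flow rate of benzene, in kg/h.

ṁ_c = 215 kg/h

Heat released by hot stream: Q = 179 × 1.84 × (54.5 − 29.6) = 8201.1 kJ/h
Energy balance on cold side (adiabatic exchanger): Q = ṁ_c·Cp_c·(T_c,out − T_c,in)
ṁ_c = 8201.1 / [1.74 × (32.2 − 10.3)] = 215.22 kg/h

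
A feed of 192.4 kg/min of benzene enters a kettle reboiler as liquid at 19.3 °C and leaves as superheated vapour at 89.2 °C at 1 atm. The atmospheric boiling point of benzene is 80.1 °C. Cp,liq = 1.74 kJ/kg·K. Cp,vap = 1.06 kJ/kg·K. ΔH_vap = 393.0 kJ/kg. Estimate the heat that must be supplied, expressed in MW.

liquid 19.3→80.1 °C: 105.79 kJ/kg
vaporisation at 80.1 °C: 393 kJ/kg
vapour 80.1→89.2 °C: 9.646 kJ/kg
Δh = 105.79 + 393 + 9.646 = 508.44 kJ/kg
Q = ṁ·Δh = 192.4 kg/min × 508.44 kJ/kg = 97823 kJ/min
|Q| = 1630.4 kW = 1.6304 MW

Q = 1.63 MW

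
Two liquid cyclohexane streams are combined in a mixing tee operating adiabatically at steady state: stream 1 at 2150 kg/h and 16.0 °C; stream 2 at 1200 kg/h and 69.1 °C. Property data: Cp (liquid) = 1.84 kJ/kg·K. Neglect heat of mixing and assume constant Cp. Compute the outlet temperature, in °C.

Adiabatic, steady state ⇒ Σ ṁᵢCp,ᵢ(T_out − Tᵢ) = 0
Σ ṁᵢCp,ᵢTᵢ = 2150×1.84×16.0 + 1200×1.84×69.1 = 215870
Σ ṁᵢCp,ᵢ = 2150×1.84 + 1200×1.84 = 6164
T_out = 215870 / 6164 = 35.021 °C

T_out = 35.0 °C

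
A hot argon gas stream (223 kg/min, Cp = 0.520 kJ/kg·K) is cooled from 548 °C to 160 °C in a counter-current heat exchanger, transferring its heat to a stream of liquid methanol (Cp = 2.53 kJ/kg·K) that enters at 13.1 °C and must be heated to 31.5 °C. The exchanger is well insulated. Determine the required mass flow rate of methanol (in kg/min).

Heat released by hot stream: Q = 223 × 0.520 × (548 − 160) = 44992 kJ/min
Energy balance on cold side (adiabatic exchanger): Q = ṁ_c·Cp_c·(T_c,out − T_c,in)
ṁ_c = 44992 / [2.53 × (31.5 − 13.1)] = 966.5 kg/min

ṁ_c = 966 kg/min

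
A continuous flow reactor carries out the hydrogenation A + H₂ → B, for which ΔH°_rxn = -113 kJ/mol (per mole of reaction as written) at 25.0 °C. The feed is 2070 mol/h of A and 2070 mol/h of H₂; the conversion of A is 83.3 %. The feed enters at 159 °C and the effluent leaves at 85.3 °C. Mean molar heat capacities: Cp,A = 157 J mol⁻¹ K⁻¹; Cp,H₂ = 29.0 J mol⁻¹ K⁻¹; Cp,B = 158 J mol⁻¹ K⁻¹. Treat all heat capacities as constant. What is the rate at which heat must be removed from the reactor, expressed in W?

Q_out = 62800 W

Extent of reaction ξ = 0.833 × 2070 = 1724.3 mol/h
Reaction term: ξ·ΔH°_rxn = 1724.3 × -113 = -194850 kJ/h
Sensible, feed 159→25 °C: -51593 kJ/h
Outlet flows (mol/h): A 345.69, H₂ 345.69, B 1724.3
Sensible, products 25→85.3 °C: 20305 kJ/h
Q = ΔH = -226130 kJ/h = -62.815 kW
Heat removed = 62815 W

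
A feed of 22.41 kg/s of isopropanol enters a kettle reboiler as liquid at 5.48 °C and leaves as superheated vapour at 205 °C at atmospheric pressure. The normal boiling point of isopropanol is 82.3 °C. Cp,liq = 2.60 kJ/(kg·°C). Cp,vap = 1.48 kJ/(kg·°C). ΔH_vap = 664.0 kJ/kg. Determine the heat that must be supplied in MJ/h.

Q = 84300 MJ/h

liquid 5.48→82.3 °C: 199.73 kJ/kg
vaporisation at 82.3 °C: 664 kJ/kg
vapour 82.3→205 °C: 181.6 kJ/kg
Δh = 199.73 + 664 + 181.6 = 1045.3 kJ/kg
Q = ṁ·Δh = 22.41 kg/s × 1045.3 kJ/kg = 23426 kJ/s
|Q| = 23426 kW = 84333 MJ/h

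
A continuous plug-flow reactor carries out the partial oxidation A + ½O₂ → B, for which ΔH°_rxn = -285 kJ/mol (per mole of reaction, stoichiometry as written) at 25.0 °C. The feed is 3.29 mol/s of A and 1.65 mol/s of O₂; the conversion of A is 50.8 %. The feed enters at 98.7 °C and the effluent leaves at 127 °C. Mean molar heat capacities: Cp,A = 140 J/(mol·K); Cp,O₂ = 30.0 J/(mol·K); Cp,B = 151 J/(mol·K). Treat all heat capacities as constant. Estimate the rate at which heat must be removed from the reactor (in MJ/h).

Q_out = 1670 MJ/h

Extent of reaction ξ = 0.508 × 3.29 = 1.6713 mol/s
Reaction term: ξ·ΔH°_rxn = 1.6713 × -285 = -476.33 kJ/s
Sensible, feed 98.7→25 °C: -37.594 kJ/s
Outlet flows (mol/s): A 1.6187, O₂ 0.81434, B 1.6713
Sensible, products 25→127 °C: 51.348 kJ/s
Q = ΔH = -462.57 kJ/s = -462.57 kW
Heat removed = 1665.3 MJ/h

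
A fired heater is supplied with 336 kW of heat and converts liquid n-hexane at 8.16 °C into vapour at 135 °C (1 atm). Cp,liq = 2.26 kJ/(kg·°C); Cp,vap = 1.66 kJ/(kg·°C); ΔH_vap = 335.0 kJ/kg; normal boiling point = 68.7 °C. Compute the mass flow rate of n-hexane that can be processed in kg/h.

Δh = 2.26×(68.7−8.16) + 335.0 + 1.66×(135−68.7) = 581.88 kJ/kg
Q = 336 kW = 336 kJ/s = 1.2096e+06 kJ/h
ṁ = Q/Δh = 1.2096e+06 / 581.88 = 2078.8 kg/h

ṁ = 2080 kg/h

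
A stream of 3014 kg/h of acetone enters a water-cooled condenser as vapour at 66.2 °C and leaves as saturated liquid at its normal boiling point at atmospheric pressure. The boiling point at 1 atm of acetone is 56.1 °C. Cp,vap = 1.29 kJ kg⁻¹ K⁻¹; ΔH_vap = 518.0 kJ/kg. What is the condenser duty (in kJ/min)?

vapour 66.2→56.1 °C: -13.029 kJ/kg
condensation at 56.1 °C: -518 kJ/kg
Δh = -13.029 + -518 = -531.03 kJ/kg
Q = ṁ·Δh = 3014 kg/h × -531.03 kJ/kg = -1.6005e+06 kJ/h
|Q| = 444.59 kW = 26675 kJ/min

Q_c = 26700 kJ/min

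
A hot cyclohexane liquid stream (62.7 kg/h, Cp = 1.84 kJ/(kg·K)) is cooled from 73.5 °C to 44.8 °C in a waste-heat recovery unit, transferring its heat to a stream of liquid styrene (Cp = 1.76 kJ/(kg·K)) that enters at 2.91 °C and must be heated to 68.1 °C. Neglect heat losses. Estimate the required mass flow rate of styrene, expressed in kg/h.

Heat released by hot stream: Q = 62.7 × 1.84 × (73.5 − 44.8) = 3311.1 kJ/h
Energy balance on cold side (adiabatic exchanger): Q = ṁ_c·Cp_c·(T_c,out − T_c,in)
ṁ_c = 3311.1 / [1.76 × (68.1 − 2.91)] = 28.858 kg/h

ṁ_c = 28.9 kg/h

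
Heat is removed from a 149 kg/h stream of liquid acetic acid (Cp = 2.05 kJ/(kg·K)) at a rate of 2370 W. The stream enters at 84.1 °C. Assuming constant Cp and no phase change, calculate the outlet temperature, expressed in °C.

T_out = 56.2 °C

Q = 2370 W = 8532 kJ/h
ΔT = Q/(ṁ·Cp) = 8532/(149×2.05) = 27.933 K
T_out = 84.1 − 27.933 = 56.167 °C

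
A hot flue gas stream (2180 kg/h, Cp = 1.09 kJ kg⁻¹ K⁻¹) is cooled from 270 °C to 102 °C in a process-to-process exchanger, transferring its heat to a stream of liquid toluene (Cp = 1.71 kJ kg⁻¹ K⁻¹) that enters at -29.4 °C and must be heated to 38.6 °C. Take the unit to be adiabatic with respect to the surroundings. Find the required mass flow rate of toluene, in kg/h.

ṁ_c = 3430 kg/h

Heat released by hot stream: Q = 2180 × 1.09 × (270 − 102) = 399200 kJ/h
Energy balance on cold side (adiabatic exchanger): Q = ṁ_c·Cp_c·(T_c,out − T_c,in)
ṁ_c = 399200 / [1.71 × (38.6 − -29.4)] = 3433.1 kg/h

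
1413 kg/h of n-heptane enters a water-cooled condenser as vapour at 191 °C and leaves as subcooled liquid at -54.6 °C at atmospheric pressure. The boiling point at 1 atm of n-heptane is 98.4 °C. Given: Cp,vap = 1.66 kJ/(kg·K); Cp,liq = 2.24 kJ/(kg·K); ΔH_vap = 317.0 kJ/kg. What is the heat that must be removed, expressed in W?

Q_c = 319000 W

vapour 191→98.4 °C: -153.72 kJ/kg
condensation at 98.4 °C: -317 kJ/kg
liquid 98.4→-54.6 °C: -342.72 kJ/kg
Δh = -153.72 + -317 + -342.72 = -813.44 kJ/kg
Q = ṁ·Δh = 1413 kg/h × -813.44 kJ/kg = -1.1494e+06 kJ/h
|Q| = 319.27 kW = 319270 W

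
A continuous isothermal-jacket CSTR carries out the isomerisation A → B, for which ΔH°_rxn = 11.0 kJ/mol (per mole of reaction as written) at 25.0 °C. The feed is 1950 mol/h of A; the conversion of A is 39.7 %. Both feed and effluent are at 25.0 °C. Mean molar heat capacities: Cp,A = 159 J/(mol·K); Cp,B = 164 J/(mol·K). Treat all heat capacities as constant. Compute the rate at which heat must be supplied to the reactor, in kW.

Extent of reaction ξ = 0.397 × 1950 = 774.15 mol/h
Reaction term: ξ·ΔH°_rxn = 774.15 × 11.0 = 8515.7 kJ/h
Q = ΔH = 8515.7 kJ/h = 2.3655 kW
Heat supplied = 2.3655 kW

Q_in = 2.37 kW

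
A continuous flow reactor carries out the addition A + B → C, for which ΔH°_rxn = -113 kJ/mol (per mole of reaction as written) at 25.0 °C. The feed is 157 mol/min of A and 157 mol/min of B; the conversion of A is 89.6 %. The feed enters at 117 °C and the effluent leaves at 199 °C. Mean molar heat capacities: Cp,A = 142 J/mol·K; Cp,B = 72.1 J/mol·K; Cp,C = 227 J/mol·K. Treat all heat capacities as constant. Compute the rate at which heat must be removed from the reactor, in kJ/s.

Q_out = 214 kJ/s

Extent of reaction ξ = 0.896 × 157 = 140.67 mol/min
Reaction term: ξ·ΔH°_rxn = 140.67 × -113 = -15896 kJ/min
Sensible, feed 117→25 °C: -3092.5 kJ/min
Outlet flows (mol/min): A 16.328, B 16.328, C 140.67
Sensible, products 25→199 °C: 6164.5 kJ/min
Q = ΔH = -12824 kJ/min = -213.73 kW
Heat removed = 213.73 kJ/s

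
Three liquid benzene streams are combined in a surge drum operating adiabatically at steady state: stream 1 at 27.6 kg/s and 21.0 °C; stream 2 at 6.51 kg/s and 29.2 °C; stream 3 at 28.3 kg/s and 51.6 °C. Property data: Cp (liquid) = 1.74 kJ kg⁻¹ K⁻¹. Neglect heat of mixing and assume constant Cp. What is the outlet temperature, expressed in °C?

T_out = 35.7 °C

Adiabatic, steady state ⇒ Σ ṁᵢCp,ᵢ(T_out − Tᵢ) = 0
T_out = Σ ṁᵢCp,ᵢTᵢ / Σ ṁᵢCp,ᵢ
      = 3880.2 / 108.59 = 35.731 °C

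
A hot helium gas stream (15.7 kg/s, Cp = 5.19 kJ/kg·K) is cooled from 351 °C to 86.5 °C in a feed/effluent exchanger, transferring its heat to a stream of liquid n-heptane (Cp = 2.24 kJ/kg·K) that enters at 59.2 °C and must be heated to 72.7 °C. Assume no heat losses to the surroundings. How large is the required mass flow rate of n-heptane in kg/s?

ṁ_c = 713 kg/s

Heat released by hot stream: Q = 15.7 × 5.19 × (351 − 86.5) = 21552 kJ/s
Energy balance on cold side (adiabatic exchanger): Q = ṁ_c·Cp_c·(T_c,out − T_c,in)
ṁ_c = 21552 / [2.24 × (72.7 − 59.2)] = 712.71 kg/s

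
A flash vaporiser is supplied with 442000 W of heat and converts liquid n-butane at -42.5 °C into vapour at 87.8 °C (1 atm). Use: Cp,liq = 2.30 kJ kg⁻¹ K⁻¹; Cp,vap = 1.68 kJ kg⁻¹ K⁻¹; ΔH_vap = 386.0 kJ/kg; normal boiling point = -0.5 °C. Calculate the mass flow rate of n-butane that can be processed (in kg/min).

Δh = 2.30×(-0.5−-42.5) + 386.0 + 1.68×(87.8−-0.5) = 630.94 kJ/kg
Q = 442000 W = 442 kJ/s = 26520 kJ/min
ṁ = Q/Δh = 26520 / 630.94 = 42.032 kg/min

ṁ = 42.0 kg/min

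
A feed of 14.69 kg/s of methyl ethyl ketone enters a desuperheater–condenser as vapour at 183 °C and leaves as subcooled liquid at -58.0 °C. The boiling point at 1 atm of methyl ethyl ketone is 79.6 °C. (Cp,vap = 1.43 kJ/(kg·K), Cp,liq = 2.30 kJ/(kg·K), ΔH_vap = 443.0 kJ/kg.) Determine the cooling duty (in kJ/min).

vapour 183→79.6 °C: -147.86 kJ/kg
condensation at 79.6 °C: -443 kJ/kg
liquid 79.6→-58.0 °C: -316.48 kJ/kg
Δh = -147.86 + -443 + -316.48 = -907.34 kJ/kg
Q = ṁ·Δh = 14.69 kg/s × -907.34 kJ/kg = -13329 kJ/s
|Q| = 13329 kW = 799730 kJ/min

Q_c = 800000 kJ/min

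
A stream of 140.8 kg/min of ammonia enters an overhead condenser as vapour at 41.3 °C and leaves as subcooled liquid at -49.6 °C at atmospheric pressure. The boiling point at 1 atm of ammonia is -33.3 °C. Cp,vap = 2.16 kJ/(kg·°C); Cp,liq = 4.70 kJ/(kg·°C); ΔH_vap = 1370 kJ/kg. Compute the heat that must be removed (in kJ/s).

Q_c = 3770 kJ/s

vapour 41.3→-33.3 °C: -161.14 kJ/kg
condensation at -33.3 °C: -1370 kJ/kg
liquid -33.3→-49.6 °C: -76.61 kJ/kg
Δh = -161.14 + -1370 + -76.61 = -1607.7 kJ/kg
Q = ṁ·Δh = 140.8 kg/min × -1607.7 kJ/kg = -226370 kJ/min
|Q| = 3772.8 kW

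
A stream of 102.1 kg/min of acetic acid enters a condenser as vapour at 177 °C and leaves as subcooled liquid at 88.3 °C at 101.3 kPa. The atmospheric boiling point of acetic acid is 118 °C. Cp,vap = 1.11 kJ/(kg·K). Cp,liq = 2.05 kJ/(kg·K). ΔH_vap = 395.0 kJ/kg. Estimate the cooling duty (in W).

vapour 177→118 °C: -65.49 kJ/kg
condensation at 118 °C: -395 kJ/kg
liquid 118→88.3 °C: -60.885 kJ/kg
Δh = -65.49 + -395 + -60.885 = -521.38 kJ/kg
Q = ṁ·Δh = 102.1 kg/min × -521.38 kJ/kg = -53232 kJ/min
|Q| = 887.21 kW = 887210 W

Q_c = 887000 W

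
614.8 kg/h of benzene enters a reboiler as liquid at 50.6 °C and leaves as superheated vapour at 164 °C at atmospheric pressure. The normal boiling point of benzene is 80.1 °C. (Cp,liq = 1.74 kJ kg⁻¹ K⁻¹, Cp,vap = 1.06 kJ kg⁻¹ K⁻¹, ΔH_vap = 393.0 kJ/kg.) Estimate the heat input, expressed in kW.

Q = 91.1 kW

liquid 50.6→80.1 °C: 51.33 kJ/kg
vaporisation at 80.1 °C: 393 kJ/kg
vapour 80.1→164 °C: 88.934 kJ/kg
Δh = 51.33 + 393 + 88.934 = 533.26 kJ/kg
Q = ṁ·Δh = 614.8 kg/h × 533.26 kJ/kg = 327850 kJ/h
|Q| = 91.07 kW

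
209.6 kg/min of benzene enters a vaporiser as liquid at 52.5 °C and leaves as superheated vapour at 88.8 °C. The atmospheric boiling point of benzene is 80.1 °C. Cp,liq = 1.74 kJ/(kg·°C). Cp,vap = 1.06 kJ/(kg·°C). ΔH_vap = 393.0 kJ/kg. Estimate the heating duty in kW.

liquid 52.5→80.1 °C: 48.024 kJ/kg
vaporisation at 80.1 °C: 393 kJ/kg
vapour 80.1→88.8 °C: 9.222 kJ/kg
Δh = 48.024 + 393 + 9.222 = 450.25 kJ/kg
Q = ṁ·Δh = 209.6 kg/min × 450.25 kJ/kg = 94372 kJ/min
|Q| = 1572.9 kW

Q = 1570 kW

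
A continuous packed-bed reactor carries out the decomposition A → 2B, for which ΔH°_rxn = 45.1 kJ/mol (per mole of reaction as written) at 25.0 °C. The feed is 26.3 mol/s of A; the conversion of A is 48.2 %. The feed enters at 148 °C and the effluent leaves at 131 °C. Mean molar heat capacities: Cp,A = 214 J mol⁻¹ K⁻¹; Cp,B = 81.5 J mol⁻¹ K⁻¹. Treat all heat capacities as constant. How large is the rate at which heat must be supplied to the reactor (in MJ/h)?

Extent of reaction ξ = 0.482 × 26.3 = 12.677 mol/s
Reaction term: ξ·ΔH°_rxn = 12.677 × 45.1 = 571.71 kJ/s
Sensible, feed 148→25 °C: -692.27 kJ/s
Outlet flows (mol/s): A 13.623, B 25.353
Sensible, products 25→131 °C: 528.06 kJ/s
Q = ΔH = 407.51 kJ/s = 407.51 kW
Heat supplied = 1467 MJ/h

Q_in = 1470 MJ/h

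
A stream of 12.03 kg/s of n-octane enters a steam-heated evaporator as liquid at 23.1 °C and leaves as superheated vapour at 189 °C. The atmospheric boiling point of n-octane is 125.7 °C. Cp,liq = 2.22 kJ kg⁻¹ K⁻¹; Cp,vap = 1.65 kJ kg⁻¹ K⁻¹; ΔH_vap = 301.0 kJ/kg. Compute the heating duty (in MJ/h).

liquid 23.1→125.7 °C: 227.77 kJ/kg
vaporisation at 125.7 °C: 301 kJ/kg
vapour 125.7→189 °C: 104.44 kJ/kg
Δh = 227.77 + 301 + 104.44 = 633.22 kJ/kg
Q = ṁ·Δh = 12.03 kg/s × 633.22 kJ/kg = 7617.6 kJ/s
|Q| = 7617.6 kW = 27423 MJ/h

Q = 27400 MJ/h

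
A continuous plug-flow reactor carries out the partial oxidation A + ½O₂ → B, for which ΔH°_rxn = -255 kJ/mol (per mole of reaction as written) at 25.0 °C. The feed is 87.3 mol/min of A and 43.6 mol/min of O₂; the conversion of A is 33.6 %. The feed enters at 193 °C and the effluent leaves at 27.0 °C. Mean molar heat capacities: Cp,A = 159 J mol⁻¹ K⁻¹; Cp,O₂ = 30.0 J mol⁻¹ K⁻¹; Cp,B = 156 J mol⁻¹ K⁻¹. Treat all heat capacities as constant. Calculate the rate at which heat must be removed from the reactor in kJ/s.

Extent of reaction ξ = 0.336 × 87.3 = 29.333 mol/min
Reaction term: ξ·ΔH°_rxn = 29.333 × -255 = -7479.9 kJ/min
Sensible, feed 193→25 °C: -2551.7 kJ/min
Outlet flows (mol/min): A 57.967, O₂ 28.934, B 29.333
Sensible, products 25→27.0 °C: 29.321 kJ/min
Q = ΔH = -10002 kJ/min = -166.7 kW
Heat removed = 166.7 kJ/s

Q_out = 167 kJ/s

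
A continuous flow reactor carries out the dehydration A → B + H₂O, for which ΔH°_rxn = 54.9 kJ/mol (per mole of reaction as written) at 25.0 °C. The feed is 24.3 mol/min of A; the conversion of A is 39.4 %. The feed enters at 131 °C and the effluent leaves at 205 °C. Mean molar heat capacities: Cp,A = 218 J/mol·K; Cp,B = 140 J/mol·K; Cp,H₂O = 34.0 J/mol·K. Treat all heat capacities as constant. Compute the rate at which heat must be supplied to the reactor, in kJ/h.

Extent of reaction ξ = 0.394 × 24.3 = 9.5742 mol/min
Reaction term: ξ·ΔH°_rxn = 9.5742 × 54.9 = 525.62 kJ/min
Sensible, feed 131→25 °C: -561.52 kJ/min
Outlet flows (mol/min): A 14.726, B 9.5742, H₂O 9.5742
Sensible, products 25→205 °C: 877.7 kJ/min
Q = ΔH = 841.8 kJ/min = 14.03 kW
Heat supplied = 50508 kJ/h

Q_in = 50500 kJ/h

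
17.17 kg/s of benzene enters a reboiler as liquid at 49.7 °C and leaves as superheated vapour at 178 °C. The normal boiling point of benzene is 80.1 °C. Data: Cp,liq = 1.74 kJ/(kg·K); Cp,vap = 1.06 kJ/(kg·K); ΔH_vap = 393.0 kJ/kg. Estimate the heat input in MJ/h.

liquid 49.7→80.1 °C: 52.896 kJ/kg
vaporisation at 80.1 °C: 393 kJ/kg
vapour 80.1→178 °C: 103.77 kJ/kg
Δh = 52.896 + 393 + 103.77 = 549.67 kJ/kg
Q = ṁ·Δh = 17.17 kg/s × 549.67 kJ/kg = 9437.8 kJ/s
|Q| = 9437.8 kW = 33976 MJ/h

Q = 34000 MJ/h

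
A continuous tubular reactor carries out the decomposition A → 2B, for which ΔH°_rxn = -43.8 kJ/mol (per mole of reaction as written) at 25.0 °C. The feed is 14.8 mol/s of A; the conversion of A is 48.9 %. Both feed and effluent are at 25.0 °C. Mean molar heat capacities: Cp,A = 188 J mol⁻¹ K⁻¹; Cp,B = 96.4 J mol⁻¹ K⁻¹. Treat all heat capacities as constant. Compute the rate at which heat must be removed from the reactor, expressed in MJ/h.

Extent of reaction ξ = 0.489 × 14.8 = 7.2372 mol/s
Reaction term: ξ·ΔH°_rxn = 7.2372 × -43.8 = -316.99 kJ/s
Q = ΔH = -316.99 kJ/s = -316.99 kW
Heat removed = 1141.2 MJ/h

Q_out = 1140 MJ/h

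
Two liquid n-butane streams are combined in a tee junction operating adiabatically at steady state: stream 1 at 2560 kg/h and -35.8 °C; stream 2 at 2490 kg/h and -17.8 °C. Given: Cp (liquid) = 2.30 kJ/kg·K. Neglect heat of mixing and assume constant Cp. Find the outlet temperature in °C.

T_out = -26.9 °C

No heat crosses the boundary, so H_out = H_in.
T_out = Σ ṁᵢCp,ᵢTᵢ / Σ ṁᵢCp,ᵢ
      = -312730 / 11615 = -26.925 °C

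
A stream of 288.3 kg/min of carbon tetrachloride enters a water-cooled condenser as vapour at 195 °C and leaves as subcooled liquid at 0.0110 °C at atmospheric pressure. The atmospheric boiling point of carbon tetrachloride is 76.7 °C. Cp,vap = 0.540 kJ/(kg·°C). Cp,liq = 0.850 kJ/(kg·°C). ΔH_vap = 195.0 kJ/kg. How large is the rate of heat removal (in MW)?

Q_c = 1.56 MW

vapour 195→76.7 °C: -63.882 kJ/kg
condensation at 76.7 °C: -195 kJ/kg
liquid 76.7→0.0110 °C: -65.186 kJ/kg
Δh = -63.882 + -195 + -65.186 = -324.07 kJ/kg
Q = ṁ·Δh = 288.3 kg/min × -324.07 kJ/kg = -93429 kJ/min
|Q| = 1557.1 kW = 1.5571 MW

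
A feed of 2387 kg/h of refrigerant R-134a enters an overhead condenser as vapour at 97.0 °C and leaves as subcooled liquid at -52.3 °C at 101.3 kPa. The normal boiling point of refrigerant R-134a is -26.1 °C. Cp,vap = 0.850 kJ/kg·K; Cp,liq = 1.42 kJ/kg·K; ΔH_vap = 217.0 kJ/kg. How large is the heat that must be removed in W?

vapour 97.0→-26.1 °C: -104.63 kJ/kg
condensation at -26.1 °C: -217 kJ/kg
liquid -26.1→-52.3 °C: -37.204 kJ/kg
Δh = -104.63 + -217 + -37.204 = -358.84 kJ/kg
Q = ṁ·Δh = 2387 kg/h × -358.84 kJ/kg = -856550 kJ/h
|Q| = 237.93 kW = 237930 W

Q_c = 238000 W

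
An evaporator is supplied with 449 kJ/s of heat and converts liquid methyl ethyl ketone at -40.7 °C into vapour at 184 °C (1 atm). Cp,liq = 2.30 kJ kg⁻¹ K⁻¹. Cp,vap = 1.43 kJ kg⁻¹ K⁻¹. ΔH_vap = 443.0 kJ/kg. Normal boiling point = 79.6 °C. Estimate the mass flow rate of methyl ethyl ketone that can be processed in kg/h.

ṁ = 1860 kg/h

Δh = 2.30×(79.6−-40.7) + 443.0 + 1.43×(184−79.6) = 868.98 kJ/kg
Q = 449 kJ/s = 449 kJ/s = 1.6164e+06 kJ/h
ṁ = Q/Δh = 1.6164e+06 / 868.98 = 1860.1 kg/h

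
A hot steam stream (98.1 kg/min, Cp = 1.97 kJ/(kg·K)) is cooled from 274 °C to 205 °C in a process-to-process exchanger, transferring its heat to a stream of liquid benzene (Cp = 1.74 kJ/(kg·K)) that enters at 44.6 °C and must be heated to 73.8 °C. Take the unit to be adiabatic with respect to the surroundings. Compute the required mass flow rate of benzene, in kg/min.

ṁ_c = 262 kg/min

Heat released by hot stream: Q = 98.1 × 1.97 × (274 − 205) = 13335 kJ/min
Energy balance on cold side (adiabatic exchanger): Q = ṁ_c·Cp_c·(T_c,out − T_c,in)
ṁ_c = 13335 / [1.74 × (73.8 − 44.6)] = 262.45 kg/min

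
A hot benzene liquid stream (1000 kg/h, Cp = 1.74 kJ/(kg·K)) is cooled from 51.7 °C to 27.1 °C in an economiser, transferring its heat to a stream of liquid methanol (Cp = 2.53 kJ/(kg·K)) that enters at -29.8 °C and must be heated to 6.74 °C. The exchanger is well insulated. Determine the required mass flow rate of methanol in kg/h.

Heat released by hot stream: Q = 1000 × 1.74 × (51.7 − 27.1) = 42804 kJ/h
Energy balance on cold side (adiabatic exchanger): Q = ṁ_c·Cp_c·(T_c,out − T_c,in)
ṁ_c = 42804 / [2.53 × (6.74 − -29.8)] = 463.02 kg/h

ṁ_c = 463 kg/h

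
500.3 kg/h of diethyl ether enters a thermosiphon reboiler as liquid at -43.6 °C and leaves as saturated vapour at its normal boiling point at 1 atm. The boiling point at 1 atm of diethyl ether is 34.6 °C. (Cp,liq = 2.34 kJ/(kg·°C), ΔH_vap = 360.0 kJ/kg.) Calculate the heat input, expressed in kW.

liquid -43.6→34.6 °C: 182.99 kJ/kg
vaporisation at 34.6 °C: 360 kJ/kg
Δh = 182.99 + 360 = 542.99 kJ/kg
Q = ṁ·Δh = 500.3 kg/h × 542.99 kJ/kg = 271660 kJ/h
|Q| = 75.46 kW

Q = 75.5 kW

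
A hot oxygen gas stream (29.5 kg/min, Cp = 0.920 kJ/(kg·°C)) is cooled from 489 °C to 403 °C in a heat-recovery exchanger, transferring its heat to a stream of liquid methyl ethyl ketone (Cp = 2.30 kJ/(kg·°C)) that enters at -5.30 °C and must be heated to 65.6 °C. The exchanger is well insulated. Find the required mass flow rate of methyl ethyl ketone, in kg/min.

ṁ_c = 14.3 kg/min

Heat released by hot stream: Q = 29.5 × 0.920 × (489 − 403) = 2334 kJ/min
Energy balance on cold side (adiabatic exchanger): Q = ṁ_c·Cp_c·(T_c,out − T_c,in)
ṁ_c = 2334 / [2.30 × (65.6 − -5.30)] = 14.313 kg/min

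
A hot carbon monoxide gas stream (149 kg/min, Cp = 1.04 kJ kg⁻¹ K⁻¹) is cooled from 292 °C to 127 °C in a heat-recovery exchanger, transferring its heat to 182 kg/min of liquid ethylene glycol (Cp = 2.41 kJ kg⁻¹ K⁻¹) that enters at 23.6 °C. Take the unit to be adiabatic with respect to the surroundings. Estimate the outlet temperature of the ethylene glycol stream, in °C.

T_c,out = 81.9 °C

Heat released by hot stream: Q = 149 × 1.04 × (292 − 127) = 25568 kJ/min
Energy balance on cold side (adiabatic exchanger): Q = ṁ_c·Cp_c·(T_c,out − T_c,in)
T_c,out = 23.6 + 25568/(182 × 2.41) = 81.893 °C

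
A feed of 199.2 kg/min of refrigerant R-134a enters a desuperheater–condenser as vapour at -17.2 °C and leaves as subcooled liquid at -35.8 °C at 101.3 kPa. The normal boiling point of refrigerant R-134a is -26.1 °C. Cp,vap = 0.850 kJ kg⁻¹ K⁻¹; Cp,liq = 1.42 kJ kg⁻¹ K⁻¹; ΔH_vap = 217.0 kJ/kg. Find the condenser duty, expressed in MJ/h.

vapour -17.2→-26.1 °C: -7.565 kJ/kg
condensation at -26.1 °C: -217 kJ/kg
liquid -26.1→-35.8 °C: -13.774 kJ/kg
Δh = -7.565 + -217 + -13.774 = -238.34 kJ/kg
Q = ṁ·Δh = 199.2 kg/min × -238.34 kJ/kg = -47477 kJ/min
|Q| = 791.29 kW = 2848.6 MJ/h

Q_c = 2850 MJ/h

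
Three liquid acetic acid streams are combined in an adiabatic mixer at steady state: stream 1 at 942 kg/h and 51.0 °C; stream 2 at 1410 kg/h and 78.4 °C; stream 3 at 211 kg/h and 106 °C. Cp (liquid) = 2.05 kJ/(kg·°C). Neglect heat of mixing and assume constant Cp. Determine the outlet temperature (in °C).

Energy balance with Q = 0: Σ ṁᵢCp,ᵢ(T_out − Tᵢ) = 0
T_out = Σ ṁᵢCp,ᵢTᵢ / Σ ṁᵢCp,ᵢ
      = 370950 / 5254.1 = 70.602 °C

T_out = 70.6 °C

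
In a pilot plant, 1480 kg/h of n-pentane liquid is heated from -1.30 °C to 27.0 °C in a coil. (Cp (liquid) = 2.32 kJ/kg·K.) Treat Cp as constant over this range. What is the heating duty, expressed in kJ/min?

Q = ṁ·Cp·ΔT = 1480 × 2.32 × (27.0 − -1.30) = 97171 kJ/h
Converting: 97171 / 3600 s = 26.992 kW
Heating duty = 1619.5 kJ/min

Q = 1620 kJ/min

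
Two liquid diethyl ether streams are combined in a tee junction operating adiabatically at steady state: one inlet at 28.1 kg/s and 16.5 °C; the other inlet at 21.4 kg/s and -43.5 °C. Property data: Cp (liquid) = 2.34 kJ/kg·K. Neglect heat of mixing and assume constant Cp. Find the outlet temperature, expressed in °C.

Energy balance with Q = 0: Σ ṁᵢCp,ᵢ(T_out − Tᵢ) = 0
Σ ṁᵢCp,ᵢTᵢ = 28.1×2.34×16.5 + 21.4×2.34×-43.5 = -1093.4
Σ ṁᵢCp,ᵢ = 28.1×2.34 + 21.4×2.34 = 115.83
T_out = -1093.4 / 115.83 = -9.4394 °C

T_out = -9.44 °C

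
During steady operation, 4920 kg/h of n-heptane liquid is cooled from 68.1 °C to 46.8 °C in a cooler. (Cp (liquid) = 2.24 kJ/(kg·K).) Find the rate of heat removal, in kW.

Q = ṁ·Cp·ΔT = 4920 × 2.24 × (46.8 − 68.1) = -234740 kJ/h
Converting: 234740 / 3600 s = 65.206 kW

Q_c = 65.2 kW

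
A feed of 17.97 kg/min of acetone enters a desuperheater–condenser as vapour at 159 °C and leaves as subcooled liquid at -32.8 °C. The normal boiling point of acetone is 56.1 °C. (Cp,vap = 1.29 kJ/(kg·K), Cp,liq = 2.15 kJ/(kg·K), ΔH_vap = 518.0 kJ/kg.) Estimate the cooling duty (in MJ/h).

Q_c = 908 MJ/h

vapour 159→56.1 °C: -132.74 kJ/kg
condensation at 56.1 °C: -518 kJ/kg
liquid 56.1→-32.8 °C: -191.13 kJ/kg
Δh = -132.74 + -518 + -191.13 = -841.88 kJ/kg
Q = ṁ·Δh = 17.97 kg/min × -841.88 kJ/kg = -15129 kJ/min
|Q| = 252.14 kW = 907.71 MJ/h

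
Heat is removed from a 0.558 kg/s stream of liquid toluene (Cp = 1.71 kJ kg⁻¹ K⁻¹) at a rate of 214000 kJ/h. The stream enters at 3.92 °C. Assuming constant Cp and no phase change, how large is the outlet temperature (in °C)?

T_out = -58.4 °C

Q = 214000 kJ/h = 59.444 kJ/s
ΔT = Q/(ṁ·Cp) = 59.444/(0.558×1.71) = 62.299 K
T_out = 3.92 − 62.299 = -58.379 °C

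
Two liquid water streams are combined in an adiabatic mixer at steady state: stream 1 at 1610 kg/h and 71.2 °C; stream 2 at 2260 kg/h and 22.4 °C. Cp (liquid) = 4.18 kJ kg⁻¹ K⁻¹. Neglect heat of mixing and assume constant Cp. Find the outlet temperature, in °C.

Energy balance with Q = 0: Σ ṁᵢCp,ᵢ(T_out − Tᵢ) = 0
T_out = Σ ṁᵢCp,ᵢTᵢ / Σ ṁᵢCp,ᵢ
      = 690770 / 16177 = 42.702 °C

T_out = 42.7 °C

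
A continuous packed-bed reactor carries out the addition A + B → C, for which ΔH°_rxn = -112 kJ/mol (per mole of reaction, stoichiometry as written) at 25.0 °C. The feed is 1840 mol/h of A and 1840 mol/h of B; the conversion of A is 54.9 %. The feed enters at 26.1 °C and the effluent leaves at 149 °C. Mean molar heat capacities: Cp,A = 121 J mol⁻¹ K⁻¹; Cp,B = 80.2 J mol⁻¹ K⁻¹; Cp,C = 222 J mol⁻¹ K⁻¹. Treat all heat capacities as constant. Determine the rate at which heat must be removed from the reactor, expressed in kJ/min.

Q_out = 1080 kJ/min

Extent of reaction ξ = 0.549 × 1840 = 1010.2 mol/h
Reaction term: ξ·ΔH°_rxn = 1010.2 × -112 = -113140 kJ/h
Sensible, feed 26.1→25 °C: -407.23 kJ/h
Outlet flows (mol/h): A 829.84, B 829.84, C 1010.2
Sensible, products 25→149 °C: 48511 kJ/h
Q = ΔH = -65034 kJ/h = -18.065 kW
Heat removed = 1083.9 kJ/min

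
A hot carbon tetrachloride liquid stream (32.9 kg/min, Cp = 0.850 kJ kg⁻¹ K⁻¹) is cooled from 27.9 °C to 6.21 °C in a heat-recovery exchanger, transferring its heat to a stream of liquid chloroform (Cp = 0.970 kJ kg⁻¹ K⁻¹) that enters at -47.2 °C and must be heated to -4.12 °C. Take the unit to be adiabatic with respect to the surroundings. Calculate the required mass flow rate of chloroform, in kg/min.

ṁ_c = 14.5 kg/min

Heat released by hot stream: Q = 32.9 × 0.850 × (27.9 − 6.21) = 606.56 kJ/min
Energy balance on cold side (adiabatic exchanger): Q = ṁ_c·Cp_c·(T_c,out − T_c,in)
ṁ_c = 606.56 / [0.970 × (-4.12 − -47.2)] = 14.515 kg/min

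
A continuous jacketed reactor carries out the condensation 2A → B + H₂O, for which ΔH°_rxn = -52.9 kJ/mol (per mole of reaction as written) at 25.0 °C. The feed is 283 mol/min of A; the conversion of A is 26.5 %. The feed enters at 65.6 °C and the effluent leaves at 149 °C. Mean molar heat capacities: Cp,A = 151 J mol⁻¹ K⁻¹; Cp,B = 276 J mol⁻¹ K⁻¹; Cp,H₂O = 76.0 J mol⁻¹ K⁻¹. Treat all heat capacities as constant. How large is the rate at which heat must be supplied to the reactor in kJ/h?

Q_in = 109000 kJ/h

Extent of reaction ξ = 0.265 × 283 / 2 = 37.498 mol/min
Reaction term: ξ·ΔH°_rxn = 37.498 × -52.9 = -1983.6 kJ/min
Sensible, feed 65.6→25 °C: -1735 kJ/min
Outlet flows (mol/min): A 208, B 37.498, H₂O 37.498
Sensible, products 25→149 °C: 5531.4 kJ/min
Q = ΔH = 1812.8 kJ/min = 30.213 kW
Heat supplied = 108770 kJ/h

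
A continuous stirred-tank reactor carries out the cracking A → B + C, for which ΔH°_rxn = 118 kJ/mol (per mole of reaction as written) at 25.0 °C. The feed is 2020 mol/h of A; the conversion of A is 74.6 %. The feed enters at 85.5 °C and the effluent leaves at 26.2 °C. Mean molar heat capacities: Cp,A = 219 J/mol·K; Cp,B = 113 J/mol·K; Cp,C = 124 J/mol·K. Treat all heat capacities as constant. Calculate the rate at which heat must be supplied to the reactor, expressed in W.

Q_in = 42100 W

Extent of reaction ξ = 0.746 × 2020 = 1506.9 mol/h
Reaction term: ξ·ΔH°_rxn = 1506.9 × 118 = 177820 kJ/h
Sensible, feed 85.5→25 °C: -26764 kJ/h
Outlet flows (mol/h): A 513.08, B 1506.9, C 1506.9
Sensible, products 25→26.2 °C: 563.41 kJ/h
Q = ΔH = 151620 kJ/h = 42.116 kW
Heat supplied = 42116 W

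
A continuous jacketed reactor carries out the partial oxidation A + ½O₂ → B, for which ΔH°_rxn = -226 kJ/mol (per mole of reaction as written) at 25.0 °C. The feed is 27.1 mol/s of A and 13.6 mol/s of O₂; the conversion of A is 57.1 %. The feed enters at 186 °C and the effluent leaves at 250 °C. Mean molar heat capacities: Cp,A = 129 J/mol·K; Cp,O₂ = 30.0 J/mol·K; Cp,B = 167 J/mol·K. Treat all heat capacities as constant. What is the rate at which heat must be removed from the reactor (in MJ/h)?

Q_out = 11400 MJ/h

Extent of reaction ξ = 0.571 × 27.1 = 15.474 mol/s
Reaction term: ξ·ΔH°_rxn = 15.474 × -226 = -3497.1 kJ/s
Sensible, feed 186→25 °C: -628.53 kJ/s
Outlet flows (mol/s): A 11.626, O₂ 5.8629, B 15.474
Sensible, products 25→250 °C: 958.46 kJ/s
Q = ΔH = -3167.2 kJ/s = -3167.2 kW
Heat removed = 11402 MJ/h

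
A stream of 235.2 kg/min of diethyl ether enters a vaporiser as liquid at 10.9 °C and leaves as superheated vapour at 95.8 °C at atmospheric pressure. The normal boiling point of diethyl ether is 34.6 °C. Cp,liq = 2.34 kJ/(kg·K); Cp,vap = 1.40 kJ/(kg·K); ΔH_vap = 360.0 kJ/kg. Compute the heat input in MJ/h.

liquid 10.9→34.6 °C: 55.458 kJ/kg
vaporisation at 34.6 °C: 360 kJ/kg
vapour 34.6→95.8 °C: 85.68 kJ/kg
Δh = 55.458 + 360 + 85.68 = 501.14 kJ/kg
Q = ṁ·Δh = 235.2 kg/min × 501.14 kJ/kg = 117870 kJ/min
|Q| = 1964.5 kW = 7072.1 MJ/h

Q = 7070 MJ/h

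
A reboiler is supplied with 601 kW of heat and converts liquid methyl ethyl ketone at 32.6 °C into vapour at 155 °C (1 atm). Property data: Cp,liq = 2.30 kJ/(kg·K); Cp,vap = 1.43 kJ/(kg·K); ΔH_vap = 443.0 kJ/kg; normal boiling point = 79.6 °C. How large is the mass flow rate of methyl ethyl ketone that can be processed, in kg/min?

ṁ = 54.7 kg/min

Δh = 2.30×(79.6−32.6) + 443.0 + 1.43×(155−79.6) = 658.92 kJ/kg
Q = 601 kW = 601 kJ/s = 36060 kJ/min
ṁ = Q/Δh = 36060 / 658.92 = 54.726 kg/min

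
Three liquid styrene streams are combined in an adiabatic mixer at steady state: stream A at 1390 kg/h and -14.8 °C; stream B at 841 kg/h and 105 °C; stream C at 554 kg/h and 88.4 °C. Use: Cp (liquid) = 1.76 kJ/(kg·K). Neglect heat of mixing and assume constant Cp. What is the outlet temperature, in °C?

T_out = 41.9 °C

Energy balance with Q = 0: Σ ṁᵢCp,ᵢ(T_out − Tᵢ) = 0
Σ ṁᵢCp,ᵢTᵢ = 1390×1.76×-14.8 + 841×1.76×105 + 554×1.76×88.4 = 205400
Σ ṁᵢCp,ᵢ = 1390×1.76 + 841×1.76 + 554×1.76 = 4901.6
T_out = 205400 / 4901.6 = 41.905 °C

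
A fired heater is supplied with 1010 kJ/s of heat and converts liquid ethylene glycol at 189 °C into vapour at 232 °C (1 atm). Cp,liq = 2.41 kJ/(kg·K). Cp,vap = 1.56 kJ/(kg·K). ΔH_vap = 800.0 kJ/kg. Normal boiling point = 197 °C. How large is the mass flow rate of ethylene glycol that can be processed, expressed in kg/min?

ṁ = 69.3 kg/min

Δh = 2.41×(197−189) + 800.0 + 1.56×(232−197) = 873.88 kJ/kg
Q = 1010 kJ/s = 1010 kJ/s = 60600 kJ/min
ṁ = Q/Δh = 60600 / 873.88 = 69.346 kg/min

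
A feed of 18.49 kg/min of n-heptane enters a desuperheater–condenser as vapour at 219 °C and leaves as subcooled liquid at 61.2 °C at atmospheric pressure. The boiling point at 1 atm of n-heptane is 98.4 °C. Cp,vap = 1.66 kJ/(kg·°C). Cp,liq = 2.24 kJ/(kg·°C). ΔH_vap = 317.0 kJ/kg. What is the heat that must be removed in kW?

Q_c = 185 kW

vapour 219→98.4 °C: -200.2 kJ/kg
condensation at 98.4 °C: -317 kJ/kg
liquid 98.4→61.2 °C: -83.328 kJ/kg
Δh = -200.2 + -317 + -83.328 = -600.52 kJ/kg
Q = ṁ·Δh = 18.49 kg/min × -600.52 kJ/kg = -11104 kJ/min
|Q| = 185.06 kW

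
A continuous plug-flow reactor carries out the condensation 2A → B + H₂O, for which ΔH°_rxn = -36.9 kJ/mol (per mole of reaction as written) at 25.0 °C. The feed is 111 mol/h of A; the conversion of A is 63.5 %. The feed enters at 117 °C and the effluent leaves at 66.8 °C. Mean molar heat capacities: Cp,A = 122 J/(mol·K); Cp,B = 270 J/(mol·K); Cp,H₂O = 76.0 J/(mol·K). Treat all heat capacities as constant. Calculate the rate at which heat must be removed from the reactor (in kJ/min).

Extent of reaction ξ = 0.635 × 111 / 2 = 35.242 mol/h
Reaction term: ξ·ΔH°_rxn = 35.242 × -36.9 = -1300.4 kJ/h
Sensible, feed 117→25 °C: -1245.9 kJ/h
Outlet flows (mol/h): A 40.515, B 35.242, H₂O 35.242
Sensible, products 25→66.8 °C: 716.32 kJ/h
Q = ΔH = -1830 kJ/h = -0.50833 kW
Heat removed = 30.5 kJ/min

Q_out = 30.5 kJ/min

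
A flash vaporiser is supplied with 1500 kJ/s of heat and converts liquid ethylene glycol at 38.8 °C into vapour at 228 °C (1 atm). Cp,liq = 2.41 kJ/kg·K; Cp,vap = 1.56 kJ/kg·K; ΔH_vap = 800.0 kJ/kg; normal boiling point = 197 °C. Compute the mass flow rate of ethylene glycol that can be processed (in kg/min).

ṁ = 73.2 kg/min

Δh = 2.41×(197−38.8) + 800.0 + 1.56×(228−197) = 1229.6 kJ/kg
Q = 1500 kJ/s = 1500 kJ/s = 90000 kJ/min
ṁ = Q/Δh = 90000 / 1229.6 = 73.193 kg/min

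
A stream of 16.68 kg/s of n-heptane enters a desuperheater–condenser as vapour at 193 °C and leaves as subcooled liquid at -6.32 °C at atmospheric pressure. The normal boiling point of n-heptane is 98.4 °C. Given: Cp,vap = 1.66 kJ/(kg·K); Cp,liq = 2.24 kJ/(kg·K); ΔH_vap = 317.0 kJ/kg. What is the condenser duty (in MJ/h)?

Q_c = 42600 MJ/h

vapour 193→98.4 °C: -157.04 kJ/kg
condensation at 98.4 °C: -317 kJ/kg
liquid 98.4→-6.32 °C: -234.57 kJ/kg
Δh = -157.04 + -317 + -234.57 = -708.61 kJ/kg
Q = ṁ·Δh = 16.68 kg/s × -708.61 kJ/kg = -11820 kJ/s
|Q| = 11820 kW = 42551 MJ/h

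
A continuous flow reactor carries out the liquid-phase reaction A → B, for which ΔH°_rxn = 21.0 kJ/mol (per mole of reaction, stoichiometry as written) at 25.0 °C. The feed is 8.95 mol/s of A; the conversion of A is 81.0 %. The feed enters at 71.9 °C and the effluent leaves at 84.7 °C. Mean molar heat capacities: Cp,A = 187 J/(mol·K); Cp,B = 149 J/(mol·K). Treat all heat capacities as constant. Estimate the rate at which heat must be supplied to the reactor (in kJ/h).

Q_in = 566000 kJ/h

Extent of reaction ξ = 0.810 × 8.95 = 7.2495 mol/s
Reaction term: ξ·ΔH°_rxn = 7.2495 × 21.0 = 152.24 kJ/s
Sensible, feed 71.9→25 °C: -78.494 kJ/s
Outlet flows (mol/s): A 1.7005, B 7.2495
Sensible, products 25→84.7 °C: 83.471 kJ/s
Q = ΔH = 157.22 kJ/s = 157.22 kW
Heat supplied = 565980 kJ/h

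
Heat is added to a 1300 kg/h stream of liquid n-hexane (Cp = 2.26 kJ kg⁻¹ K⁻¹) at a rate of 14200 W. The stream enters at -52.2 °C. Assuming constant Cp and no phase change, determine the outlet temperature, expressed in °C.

T_out = -34.8 °C

Q = 14200 W = 51120 kJ/h
ΔT = Q/(ṁ·Cp) = 51120/(1300×2.26) = 17.4 K
T_out = -52.2 + 17.4 = -34.8 °C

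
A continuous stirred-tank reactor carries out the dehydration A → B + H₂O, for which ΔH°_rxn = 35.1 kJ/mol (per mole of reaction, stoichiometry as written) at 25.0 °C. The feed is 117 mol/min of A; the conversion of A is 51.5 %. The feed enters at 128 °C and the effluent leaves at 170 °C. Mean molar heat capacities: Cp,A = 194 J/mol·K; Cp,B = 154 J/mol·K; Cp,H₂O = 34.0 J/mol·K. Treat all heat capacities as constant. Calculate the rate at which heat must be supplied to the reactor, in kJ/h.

Extent of reaction ξ = 0.515 × 117 = 60.255 mol/min
Reaction term: ξ·ΔH°_rxn = 60.255 × 35.1 = 2115 kJ/min
Sensible, feed 128→25 °C: -2337.9 kJ/min
Outlet flows (mol/min): A 56.745, B 60.255, H₂O 60.255
Sensible, products 25→170 °C: 3238.8 kJ/min
Q = ΔH = 3015.8 kJ/min = 50.264 kW
Heat supplied = 180950 kJ/h

Q_in = 181000 kJ/h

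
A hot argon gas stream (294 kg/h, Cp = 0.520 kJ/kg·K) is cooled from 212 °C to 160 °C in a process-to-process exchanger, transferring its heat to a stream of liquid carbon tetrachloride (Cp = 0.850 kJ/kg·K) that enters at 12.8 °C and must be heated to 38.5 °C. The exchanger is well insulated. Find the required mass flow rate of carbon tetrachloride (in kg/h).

ṁ_c = 364 kg/h

Heat released by hot stream: Q = 294 × 0.520 × (212 − 160) = 7949.8 kJ/h
Energy balance on cold side (adiabatic exchanger): Q = ṁ_c·Cp_c·(T_c,out − T_c,in)
ṁ_c = 7949.8 / [0.850 × (38.5 − 12.8)] = 363.92 kg/h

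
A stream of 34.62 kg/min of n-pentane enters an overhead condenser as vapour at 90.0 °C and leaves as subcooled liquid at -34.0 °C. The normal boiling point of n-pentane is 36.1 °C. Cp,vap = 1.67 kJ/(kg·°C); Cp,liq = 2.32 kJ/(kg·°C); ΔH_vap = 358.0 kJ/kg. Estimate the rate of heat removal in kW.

vapour 90.0→36.1 °C: -90.013 kJ/kg
condensation at 36.1 °C: -358 kJ/kg
liquid 36.1→-34.0 °C: -162.63 kJ/kg
Δh = -90.013 + -358 + -162.63 = -610.64 kJ/kg
Q = ṁ·Δh = 34.62 kg/min × -610.64 kJ/kg = -21141 kJ/min
|Q| = 352.34 kW

Q_c = 352 kW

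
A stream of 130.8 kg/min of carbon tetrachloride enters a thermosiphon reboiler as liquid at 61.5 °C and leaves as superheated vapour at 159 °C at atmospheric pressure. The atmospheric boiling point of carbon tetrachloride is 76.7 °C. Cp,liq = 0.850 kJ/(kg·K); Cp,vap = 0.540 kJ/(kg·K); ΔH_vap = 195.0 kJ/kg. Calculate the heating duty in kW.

liquid 61.5→76.7 °C: 12.92 kJ/kg
vaporisation at 76.7 °C: 195 kJ/kg
vapour 76.7→159 °C: 44.442 kJ/kg
Δh = 12.92 + 195 + 44.442 = 252.36 kJ/kg
Q = ṁ·Δh = 130.8 kg/min × 252.36 kJ/kg = 33009 kJ/min
|Q| = 550.15 kW

Q = 550 kW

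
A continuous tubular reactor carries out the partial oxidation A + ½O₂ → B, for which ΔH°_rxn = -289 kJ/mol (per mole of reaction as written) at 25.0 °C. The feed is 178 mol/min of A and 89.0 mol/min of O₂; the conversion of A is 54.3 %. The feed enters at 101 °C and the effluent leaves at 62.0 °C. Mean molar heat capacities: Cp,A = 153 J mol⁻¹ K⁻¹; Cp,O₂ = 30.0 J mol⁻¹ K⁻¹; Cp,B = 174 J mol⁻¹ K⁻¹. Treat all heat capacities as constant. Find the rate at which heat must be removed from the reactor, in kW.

Q_out = 485 kW

Extent of reaction ξ = 0.543 × 178 = 96.654 mol/min
Reaction term: ξ·ΔH°_rxn = 96.654 × -289 = -27933 kJ/min
Sensible, feed 101→25 °C: -2272.7 kJ/min
Outlet flows (mol/min): A 81.346, O₂ 40.673, B 96.654
Sensible, products 25→62.0 °C: 1127.9 kJ/min
Q = ΔH = -29078 kJ/min = -484.63 kW
Heat removed = 484.63 kW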